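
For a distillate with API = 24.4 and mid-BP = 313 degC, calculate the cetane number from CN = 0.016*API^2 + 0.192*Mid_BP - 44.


CN = 0.016 * 24.4^2 + 0.192 * 313 - 44
CN = 9.52576 + 60.096 - 44 = 25.62176

25.62176


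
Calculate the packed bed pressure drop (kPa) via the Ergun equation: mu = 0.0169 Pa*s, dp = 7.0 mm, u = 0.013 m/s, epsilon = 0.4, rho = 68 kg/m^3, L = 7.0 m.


dp = 7.0 mm = 0.007 m
Viscous term = 150*0.0169*0.013*(1-0.4)^2 / (0.007^2*0.4^3) = 3783.1
Inertial term = 1.75*68*0.013^2*(1-0.4) / (0.007*0.4^3) = 26.9344
dP/L = 3783.1 + 26.9344 = 3810.03 Pa/m
dP = 3810.03 * 7.0 / 1000 = 26.67 kPa

26.67 kPa


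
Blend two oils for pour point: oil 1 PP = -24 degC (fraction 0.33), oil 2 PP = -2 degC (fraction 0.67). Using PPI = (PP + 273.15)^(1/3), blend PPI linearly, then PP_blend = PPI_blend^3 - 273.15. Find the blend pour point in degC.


PPI_1 = (-24 + 273.15)^(1/3) = 6.292458
PPI_2 = (-2 + 273.15)^(1/3) = 6.472467
PPI_blend = 0.33 * 6.292458 + 0.67 * 6.472467 = 6.413064
PP_blend = 6.413064^3 - 273.15 = 263.7526 - 273.15 = -9.4

-9.4 degC


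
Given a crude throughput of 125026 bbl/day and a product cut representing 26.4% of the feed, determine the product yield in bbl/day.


Crude throughput = 125026 bbl/day
Fraction yield = 26.4%
yield = throughput * fraction / 100
yield = 125026 * 26.4 / 100 = 33006.864

33006.864 bbl/day


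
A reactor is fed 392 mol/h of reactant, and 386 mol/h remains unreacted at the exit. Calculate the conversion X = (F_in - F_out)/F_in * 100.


X = (F_in - F_out) / F_in * 100
Moles reacted = 392 - 386 = 6
X = 6 / 392 * 100
= 0.01531 * 100
= 1.531 %

1.531 %


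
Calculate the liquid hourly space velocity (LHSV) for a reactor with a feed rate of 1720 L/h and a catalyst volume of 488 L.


LHSV = volumetric feed rate / catalyst volume
= 1720 L/h / 488 L
= 3.525 h^-1

3.525 h^-1


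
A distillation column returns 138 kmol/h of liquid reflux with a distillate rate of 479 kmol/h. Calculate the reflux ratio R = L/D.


Reflux ratio definition: R = L / D (liquid returned / distillate withdrawn)
L = 138 kmol/h, D = 479 kmol/h
R = 138 / 479 = 0.2881

0.2881


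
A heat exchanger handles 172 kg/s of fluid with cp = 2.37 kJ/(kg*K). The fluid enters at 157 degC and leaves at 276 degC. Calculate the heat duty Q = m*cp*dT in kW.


Q = m_dot * cp * delta_T
delta_T = 276 - 157 = 119 K
Q = 172 * 2.37 * 119
= 407.64 * 119
= 48509.16 kW

48509.16 kW


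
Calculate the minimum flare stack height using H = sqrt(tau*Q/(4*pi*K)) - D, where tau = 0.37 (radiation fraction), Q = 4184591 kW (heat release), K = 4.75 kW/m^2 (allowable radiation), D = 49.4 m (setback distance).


tau*Q/(4*pi*K) = 0.37 * 4184591 / (4 * pi * 4.75) = 25938.9
sqrt(25938.9) = 161.056
H = 161.056 - 49.4 = 111.7

111.7 m


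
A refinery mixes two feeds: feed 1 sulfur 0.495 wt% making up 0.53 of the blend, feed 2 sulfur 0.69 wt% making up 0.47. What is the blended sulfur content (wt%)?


Linear sulfur blending: S_blend = x1*S1 + x2*S2
Contribution 1: 0.53 * 0.495 = 0.26235 wt%
Contribution 2: 0.47 * 0.69 = 0.3243 wt%
S_blend = 0.26235 + 0.3243 = 0.58665

0.58665 wt%


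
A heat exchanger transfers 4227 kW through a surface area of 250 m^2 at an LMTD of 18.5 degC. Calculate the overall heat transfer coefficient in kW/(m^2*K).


From Q = U*A*LMTD, U = Q / (A * LMTD)
U = 4227 / (250 * 18.5) = 4227 / 4625 = 0.9139

0.9139 kW/(m^2*K)


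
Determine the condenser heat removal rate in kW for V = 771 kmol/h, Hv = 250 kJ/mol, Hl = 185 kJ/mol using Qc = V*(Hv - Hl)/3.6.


Qc = 771 * (250 - 185) / 3.6 = 771 * 65 / 3.6 = 13920

13920 kW


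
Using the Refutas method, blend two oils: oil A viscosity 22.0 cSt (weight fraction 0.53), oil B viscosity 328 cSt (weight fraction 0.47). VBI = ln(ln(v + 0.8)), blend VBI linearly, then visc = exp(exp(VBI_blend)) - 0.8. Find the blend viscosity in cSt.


Refutas method: VBN_i = 14.534*ln(ln(visc_i + 0.8)) + 10.975, blended linearly by mass fraction; since VBN is linear in VBI_i = ln(ln(visc_i + 0.8)) and the fractions sum to 1, blend VBI directly: visc = exp(exp(VBI_blend)) - 0.8
VBI_1 = ln(ln(22.0 + 0.8)) = 1.14
VBI_2 = ln(ln(328 + 0.8)) = 1.75707
VBI_blend = 0.53 * 1.14 + 0.47 * 1.75707 = 1.43002
visc_blend = exp(exp(1.43002)) - 0.8 = 64.49

64.49 cSt


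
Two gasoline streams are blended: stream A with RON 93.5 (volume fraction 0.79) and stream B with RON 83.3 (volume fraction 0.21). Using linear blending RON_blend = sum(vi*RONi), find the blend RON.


Linear blending: RON_blend = sum(vi * RONi)
Contribution 1: 0.79 * 93.5 = 73.865
Contribution 2: 0.21 * 83.3 = 17.493
RON_blend = 73.865 + 17.493 = 91.358

91.358


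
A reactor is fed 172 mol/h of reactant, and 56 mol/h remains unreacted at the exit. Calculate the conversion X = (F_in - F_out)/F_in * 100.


X = (F_in - F_out) / F_in * 100
Moles reacted = 172 - 56 = 116
X = 116 / 172 * 100
= 0.6744 * 100
= 67.44 %

67.44 %


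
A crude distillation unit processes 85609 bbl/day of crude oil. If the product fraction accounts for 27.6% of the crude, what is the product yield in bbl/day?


Crude throughput = 85609 bbl/day
Fraction yield = 27.6%
yield = throughput * fraction / 100
yield = 85609 * 27.6 / 100 = 23628.084

23628.084 bbl/day


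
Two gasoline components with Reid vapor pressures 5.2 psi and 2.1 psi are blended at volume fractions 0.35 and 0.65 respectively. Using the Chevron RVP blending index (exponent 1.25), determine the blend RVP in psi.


Chevron index: RVP_blend = (sum xi*RVPi^1.25)^(1/1.25)
RVP^1.25 terms: 0.35 * 5.2^1.25 + 0.65 * 2.1^1.25 = 4.39154
RVP_blend = 4.39154^(1/1.25) = 3.267

3.267 psi


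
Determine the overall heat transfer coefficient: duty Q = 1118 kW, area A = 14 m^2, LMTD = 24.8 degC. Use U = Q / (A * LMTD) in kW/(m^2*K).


From Q = U*A*LMTD, U = Q / (A * LMTD)
U = 1118 / (14 * 24.8) = 1118 / 347.2 = 3.220

3.220 kW/(m^2*K)


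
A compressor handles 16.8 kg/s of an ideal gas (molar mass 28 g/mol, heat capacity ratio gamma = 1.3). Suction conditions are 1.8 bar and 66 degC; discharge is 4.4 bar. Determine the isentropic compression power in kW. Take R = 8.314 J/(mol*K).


Isentropic work: W = m*(gamma/(gamma-1))*(R*T1/MW)*((P2/P1)^((gamma-1)/gamma) - 1)
T1 = 66 + 273.15 = 339.15 K
Pressure ratio = 4.4 / 1.8 = 2.44444
Exponent = (1.3 - 1)/1.3 = 0.230769
(P2/P1)^exp - 1 = 2.44444^0.230769 - 1 = 0.229079
W = 16.8 * 1.3 / 0.3 * 8.314 * 339.15 / 28 * 0.229079 = 1679

1679 kW


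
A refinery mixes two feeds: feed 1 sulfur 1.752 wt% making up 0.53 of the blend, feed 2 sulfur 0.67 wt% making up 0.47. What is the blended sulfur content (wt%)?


Linear sulfur blending: S_blend = x1*S1 + x2*S2
Contribution 1: 0.53 * 1.752 = 0.92856 wt%
Contribution 2: 0.47 * 0.67 = 0.3149 wt%
S_blend = 0.92856 + 0.3149 = 1.24346

1.24346 wt%


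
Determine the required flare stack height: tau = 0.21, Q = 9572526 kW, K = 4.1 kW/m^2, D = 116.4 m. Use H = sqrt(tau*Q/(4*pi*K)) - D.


tau*Q/(4*pi*K) = 0.21 * 9572526 / (4 * pi * 4.1) = 39016.8
sqrt(39016.8) = 197.527
H = 197.527 - 116.4 = 81.13

81.13 m


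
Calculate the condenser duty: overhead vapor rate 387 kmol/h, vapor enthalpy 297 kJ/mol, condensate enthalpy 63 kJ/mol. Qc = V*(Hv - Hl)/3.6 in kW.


Qc = 387 * (297 - 63) / 3.6 = 387 * 234 / 3.6 = 25160

25160 kW


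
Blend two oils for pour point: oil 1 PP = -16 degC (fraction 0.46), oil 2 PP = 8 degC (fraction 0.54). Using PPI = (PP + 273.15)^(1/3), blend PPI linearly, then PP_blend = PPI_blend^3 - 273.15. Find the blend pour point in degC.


PPI_1 = (-16 + 273.15)^(1/3) = 6.359098
PPI_2 = (8 + 273.15)^(1/3) = 6.551077
PPI_blend = 0.46 * 6.359098 + 0.54 * 6.551077 = 6.462767
PP_blend = 6.462767^3 - 273.15 = 269.9327 - 273.15 = -3.22

-3.22 degC


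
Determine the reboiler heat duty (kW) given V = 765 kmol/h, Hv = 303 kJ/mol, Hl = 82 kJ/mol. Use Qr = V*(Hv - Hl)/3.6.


Qr = 765 * (303 - 82) / 3.6 = 765 * 221 / 3.6 = 46960

46960 kW


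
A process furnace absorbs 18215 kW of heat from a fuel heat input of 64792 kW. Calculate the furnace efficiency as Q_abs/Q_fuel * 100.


Furnace efficiency = Q_absorbed / Q_fuel * 100
= 18215 / 64792 * 100 = 28.11

28.11 %


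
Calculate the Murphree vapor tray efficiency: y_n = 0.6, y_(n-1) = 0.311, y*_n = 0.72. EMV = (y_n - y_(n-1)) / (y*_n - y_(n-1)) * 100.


Murphree vapor efficiency: EMV = (y_n - y_(n-1)) / (y*_n - y_(n-1)) * 100
EMV = (0.6 - 0.311) / (0.72 - 0.311) * 100 = 0.289 / 0.409 * 100 = 70.66

70.66 %


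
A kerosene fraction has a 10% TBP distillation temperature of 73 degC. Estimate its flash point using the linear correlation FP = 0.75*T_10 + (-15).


FP = 0.75 * 73 + (-15) = 39.75

39.75 degC


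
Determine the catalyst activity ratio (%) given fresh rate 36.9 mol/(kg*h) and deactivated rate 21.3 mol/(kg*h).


Activity (%) = (rate_used / rate_fresh) * 100
rate_used = 21.3, rate_fresh = 36.9
= (21.3 / 36.9) * 100
= 0.5772 * 100 = 57.72

57.72 %


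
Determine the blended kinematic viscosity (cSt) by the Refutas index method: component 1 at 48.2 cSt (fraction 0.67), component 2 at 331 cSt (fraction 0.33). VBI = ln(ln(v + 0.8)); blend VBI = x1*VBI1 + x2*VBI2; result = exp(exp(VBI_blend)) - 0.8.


Refutas method: VBN_i = 14.534*ln(ln(visc_i + 0.8)) + 10.975, blended linearly by mass fraction; since VBN is linear in VBI_i = ln(ln(visc_i + 0.8)) and the fractions sum to 1, blend VBI directly: visc = exp(exp(VBI_blend)) - 0.8
VBI_1 = ln(ln(48.2 + 0.8)) = 1.35888
VBI_2 = ln(ln(331 + 0.8)) = 1.75864
VBI_blend = 0.67 * 1.35888 + 0.33 * 1.75864 = 1.4908
visc_blend = exp(exp(1.4908)) - 0.8 = 84.03

84.03 cSt


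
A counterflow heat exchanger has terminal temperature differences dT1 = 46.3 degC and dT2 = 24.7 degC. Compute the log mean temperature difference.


LMTD = (dT1 - dT2) / ln(dT1/dT2)
= (46.3 - 24.7) / ln(46.3 / 24.7) = 21.6 / 0.628339 = 34.38

34.38 degC


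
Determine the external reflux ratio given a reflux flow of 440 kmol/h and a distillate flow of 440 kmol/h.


Reflux ratio definition: R = L / D (liquid returned / distillate withdrawn)
L = 440 kmol/h, D = 440 kmol/h
R = 440 / 440 = 1.000

1.000


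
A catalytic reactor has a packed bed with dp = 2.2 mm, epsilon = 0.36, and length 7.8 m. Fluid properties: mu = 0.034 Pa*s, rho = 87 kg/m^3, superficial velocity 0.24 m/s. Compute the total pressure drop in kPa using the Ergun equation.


dp = 2.2 mm = 0.0022 m
Viscous term = 150*0.034*0.24*(1-0.36)^2 / (0.0022^2*0.36^3) = 2220180
Inertial term = 1.75*87*0.24^2*(1-0.36) / (0.0022*0.36^3) = 54680.1
dP/L = 2220180 + 54680.1 = 2274860 Pa/m
dP = 2274860 * 7.8 / 1000 = 17740 kPa

17740 kPa


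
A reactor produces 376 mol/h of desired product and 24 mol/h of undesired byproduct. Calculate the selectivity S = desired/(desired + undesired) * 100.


Selectivity = desired / (desired + undesired) * 100
Total products = 376 + 24 = 400 mol/h
S = 376 / 400 * 100
= 0.9400 * 100
= 94.00 %

94.00 %


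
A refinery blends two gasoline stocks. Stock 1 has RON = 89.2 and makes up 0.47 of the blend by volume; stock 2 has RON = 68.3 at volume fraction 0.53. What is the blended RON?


Linear blending: RON_blend = sum(vi * RONi)
Contribution 1: 0.47 * 89.2 = 41.924
Contribution 2: 0.53 * 68.3 = 36.199
RON_blend = 41.924 + 36.199 = 78.123

78.123


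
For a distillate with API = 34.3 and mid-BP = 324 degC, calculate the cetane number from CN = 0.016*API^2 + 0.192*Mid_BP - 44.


CN = 0.016 * 34.3^2 + 0.192 * 324 - 44
CN = 18.82384 + 62.208 - 44 = 37.03184

37.03184


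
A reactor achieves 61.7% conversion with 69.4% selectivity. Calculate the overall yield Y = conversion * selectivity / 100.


Overall yield = conversion (%) * selectivity (%) / 100
Conversion = 61.7%, Selectivity = 69.4%
Y = 61.7 * 69.4 / 100
= 42.8198 %

42.8198 %


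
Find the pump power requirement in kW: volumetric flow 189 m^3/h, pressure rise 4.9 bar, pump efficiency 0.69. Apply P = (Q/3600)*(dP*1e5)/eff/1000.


Q = 189 / 3600 = 0.0525 m^3/s
P = 0.0525 * (4.9 * 1e5) / 0.69 / 1000 = 37.28

37.28 kW


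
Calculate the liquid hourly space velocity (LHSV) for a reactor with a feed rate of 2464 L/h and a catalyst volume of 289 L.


LHSV = volumetric feed rate / catalyst volume
= 2464 L/h / 289 L
= 8.526 h^-1

8.526 h^-1


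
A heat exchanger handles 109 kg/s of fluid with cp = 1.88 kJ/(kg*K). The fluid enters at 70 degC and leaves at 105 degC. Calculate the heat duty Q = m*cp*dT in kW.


Q = m_dot * cp * delta_T
delta_T = 105 - 70 = 35 K
Q = 109 * 1.88 * 35
= 204.92 * 35
= 7172.2 kW

7172.2 kW


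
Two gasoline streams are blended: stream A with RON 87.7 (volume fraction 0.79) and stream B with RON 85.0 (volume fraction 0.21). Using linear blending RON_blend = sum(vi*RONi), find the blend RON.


Linear blending: RON_blend = sum(vi * RONi)
Contribution 1: 0.79 * 87.7 = 69.283
Contribution 2: 0.21 * 85.0 = 17.85
RON_blend = 69.283 + 17.85 = 87.133

87.133


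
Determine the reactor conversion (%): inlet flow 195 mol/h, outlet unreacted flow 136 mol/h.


X = (F_in - F_out) / F_in * 100
Moles reacted = 195 - 136 = 59
X = 59 / 195 * 100
= 0.3026 * 100
= 30.26 %

30.26 %


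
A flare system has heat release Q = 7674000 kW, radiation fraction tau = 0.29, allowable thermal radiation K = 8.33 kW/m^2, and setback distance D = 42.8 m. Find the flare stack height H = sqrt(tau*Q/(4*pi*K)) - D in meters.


tau*Q/(4*pi*K) = 0.29 * 7674000 / (4 * pi * 8.33) = 21260.1
sqrt(21260.1) = 145.808
H = 145.808 - 42.8 = 103.0

103.0 m


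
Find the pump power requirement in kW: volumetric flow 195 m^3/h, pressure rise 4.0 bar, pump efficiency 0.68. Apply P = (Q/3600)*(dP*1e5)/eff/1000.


Q = 195 / 3600 = 0.0541667 m^3/s
P = 0.0541667 * (4.0 * 1e5) / 0.68 / 1000 = 31.86

31.86 kW


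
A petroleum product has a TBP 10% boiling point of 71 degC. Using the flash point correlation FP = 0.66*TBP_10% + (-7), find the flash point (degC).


FP = 0.66 * 71 + (-7) = 39.86

39.86 degC


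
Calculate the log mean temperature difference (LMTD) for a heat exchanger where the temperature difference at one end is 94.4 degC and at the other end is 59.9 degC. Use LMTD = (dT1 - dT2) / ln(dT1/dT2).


LMTD = (dT1 - dT2) / ln(dT1/dT2)
= (94.4 - 59.9) / ln(94.4 / 59.9) = 34.5 / 0.454865 = 75.85

75.85 degC


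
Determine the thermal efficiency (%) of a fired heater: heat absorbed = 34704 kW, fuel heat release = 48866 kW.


Furnace efficiency = Q_absorbed / Q_fuel * 100
= 34704 / 48866 * 100 = 71.02

71.02 %


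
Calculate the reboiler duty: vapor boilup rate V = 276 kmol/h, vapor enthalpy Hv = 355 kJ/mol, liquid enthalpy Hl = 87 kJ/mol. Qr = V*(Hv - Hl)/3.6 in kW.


Qr = 276 * (355 - 87) / 3.6 = 276 * 268 / 3.6 = 20550

20550 kW


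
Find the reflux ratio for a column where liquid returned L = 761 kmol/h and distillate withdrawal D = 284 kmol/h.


Reflux ratio definition: R = L / D (liquid returned / distillate withdrawn)
L = 761 kmol/h, D = 284 kmol/h
R = 761 / 284 = 2.680

2.680


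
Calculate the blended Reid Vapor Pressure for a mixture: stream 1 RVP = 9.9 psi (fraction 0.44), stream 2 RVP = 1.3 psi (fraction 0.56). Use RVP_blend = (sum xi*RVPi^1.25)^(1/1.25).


Chevron index: RVP_blend = (sum xi*RVPi^1.25)^(1/1.25)
RVP^1.25 terms: 0.44 * 9.9^1.25 + 0.56 * 1.3^1.25 = 8.5041
RVP_blend = 8.5041^(1/1.25) = 5.542

5.542 psi


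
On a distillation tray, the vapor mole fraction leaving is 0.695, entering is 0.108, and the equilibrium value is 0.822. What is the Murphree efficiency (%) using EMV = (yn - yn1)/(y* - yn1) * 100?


Murphree vapor efficiency: EMV = (y_n - y_(n-1)) / (y*_n - y_(n-1)) * 100
EMV = (0.695 - 0.108) / (0.822 - 0.108) * 100 = 0.587 / 0.714 * 100 = 82.21

82.21 %


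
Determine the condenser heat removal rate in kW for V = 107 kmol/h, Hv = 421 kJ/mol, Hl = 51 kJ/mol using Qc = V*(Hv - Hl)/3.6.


Qc = 107 * (421 - 51) / 3.6 = 107 * 370 / 3.6 = 11000

11000 kW


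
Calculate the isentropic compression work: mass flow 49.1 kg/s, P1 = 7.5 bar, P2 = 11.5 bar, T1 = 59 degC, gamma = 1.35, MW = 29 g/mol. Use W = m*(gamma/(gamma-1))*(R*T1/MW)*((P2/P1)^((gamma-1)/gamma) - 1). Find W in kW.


Isentropic work: W = m*(gamma/(gamma-1))*(R*T1/MW)*((P2/P1)^((gamma-1)/gamma) - 1)
T1 = 59 + 273.15 = 332.15 K
Pressure ratio = 11.5 / 7.5 = 1.53333
Exponent = (1.35 - 1)/1.35 = 0.259259
(P2/P1)^exp - 1 = 1.53333^0.259259 - 1 = 0.117192
W = 49.1 * 1.35 / 0.35 * 8.314 * 332.15 / 29 * 0.117192 = 2113

2113 kW


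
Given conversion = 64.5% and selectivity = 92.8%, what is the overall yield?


Overall yield = conversion (%) * selectivity (%) / 100
Conversion = 64.5%, Selectivity = 92.8%
Y = 64.5 * 92.8 / 100
= 59.856 %

59.856 %


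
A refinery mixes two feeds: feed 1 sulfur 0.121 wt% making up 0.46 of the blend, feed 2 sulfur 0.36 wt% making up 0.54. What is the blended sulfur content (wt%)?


Linear sulfur blending: S_blend = x1*S1 + x2*S2
Contribution 1: 0.46 * 0.121 = 0.05566 wt%
Contribution 2: 0.54 * 0.36 = 0.1944 wt%
S_blend = 0.05566 + 0.1944 = 0.25006

0.25006 wt%


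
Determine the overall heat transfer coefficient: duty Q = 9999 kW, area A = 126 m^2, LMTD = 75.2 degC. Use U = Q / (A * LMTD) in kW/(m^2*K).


From Q = U*A*LMTD, U = Q / (A * LMTD)
U = 9999 / (126 * 75.2) = 9999 / 9475.2 = 1.055

1.055 kW/(m^2*K)


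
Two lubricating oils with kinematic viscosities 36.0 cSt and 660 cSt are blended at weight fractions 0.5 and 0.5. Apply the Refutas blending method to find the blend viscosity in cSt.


Refutas method: VBN_i = 14.534*ln(ln(visc_i + 0.8)) + 10.975, blended linearly by mass fraction; since VBN is linear in VBI_i = ln(ln(visc_i + 0.8)) and the fractions sum to 1, blend VBI directly: visc = exp(exp(VBI_blend)) - 0.8
VBI_1 = ln(ln(36.0 + 0.8)) = 1.28246
VBI_2 = ln(ln(660 + 0.8)) = 1.87079
VBI_blend = 0.5 * 1.28246 + 0.5 * 1.87079 = 1.57662
visc_blend = exp(exp(1.57662)) - 0.8 = 125.5

125.5 cSt


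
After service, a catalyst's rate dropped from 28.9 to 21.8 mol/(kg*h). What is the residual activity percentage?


Activity (%) = (rate_used / rate_fresh) * 100
rate_used = 21.8, rate_fresh = 28.9
= (21.8 / 28.9) * 100
= 0.7543 * 100 = 75.43

75.43 %


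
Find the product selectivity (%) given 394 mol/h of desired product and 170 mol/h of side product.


Selectivity = desired / (desired + undesired) * 100
Total products = 394 + 170 = 564 mol/h
S = 394 / 564 * 100
= 0.6986 * 100
= 69.86 %

69.86 %


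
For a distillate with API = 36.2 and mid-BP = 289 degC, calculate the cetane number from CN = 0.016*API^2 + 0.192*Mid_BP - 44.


CN = 0.016 * 36.2^2 + 0.192 * 289 - 44
CN = 20.96704 + 55.488 - 44 = 32.45504

32.45504


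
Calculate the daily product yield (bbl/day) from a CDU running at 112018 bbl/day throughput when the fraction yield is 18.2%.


Crude throughput = 112018 bbl/day
Fraction yield = 18.2%
yield = throughput * fraction / 100
yield = 112018 * 18.2 / 100 = 20387.276

20387.276 bbl/day


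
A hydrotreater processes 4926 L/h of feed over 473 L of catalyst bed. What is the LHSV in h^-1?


LHSV = volumetric feed rate / catalyst volume
= 4926 L/h / 473 L
= 10.41 h^-1

10.41 h^-1


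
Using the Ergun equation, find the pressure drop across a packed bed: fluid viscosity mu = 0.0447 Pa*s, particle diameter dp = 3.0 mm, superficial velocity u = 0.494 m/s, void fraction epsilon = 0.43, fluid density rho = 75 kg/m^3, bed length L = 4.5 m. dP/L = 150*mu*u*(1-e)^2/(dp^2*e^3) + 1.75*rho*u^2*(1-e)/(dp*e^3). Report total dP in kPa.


dp = 3.0 mm = 0.003 m
Viscous term = 150*0.0447*0.494*(1-0.43)^2 / (0.003^2*0.43^3) = 1503930
Inertial term = 1.75*75*0.494^2*(1-0.43) / (0.003*0.43^3) = 76542.3
dP/L = 1503930 + 76542.3 = 1580470 Pa/m
dP = 1580470 * 4.5 / 1000 = 7112 kPa

7112 kPa


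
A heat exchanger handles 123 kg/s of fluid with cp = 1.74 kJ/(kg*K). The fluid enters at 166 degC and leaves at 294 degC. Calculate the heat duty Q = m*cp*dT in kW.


Q = m_dot * cp * delta_T
delta_T = 294 - 166 = 128 K
Q = 123 * 1.74 * 128
= 214.02 * 128
= 27394.56 kW

27394.56 kW


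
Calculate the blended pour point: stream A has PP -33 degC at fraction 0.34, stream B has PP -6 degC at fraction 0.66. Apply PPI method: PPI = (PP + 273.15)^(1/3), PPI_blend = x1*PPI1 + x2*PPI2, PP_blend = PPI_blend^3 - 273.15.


PPI_1 = (-33 + 273.15)^(1/3) = 6.215759
PPI_2 = (-6 + 273.15)^(1/3) = 6.440482
PPI_blend = 0.34 * 6.215759 + 0.66 * 6.440482 = 6.364076
PP_blend = 6.364076^3 - 273.15 = 257.7544 - 273.15 = -15.4

-15.4 degC


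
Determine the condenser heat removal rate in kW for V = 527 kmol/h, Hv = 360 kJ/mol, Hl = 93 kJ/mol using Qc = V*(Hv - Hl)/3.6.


Qc = 527 * (360 - 93) / 3.6 = 527 * 267 / 3.6 = 39090

39090 kW


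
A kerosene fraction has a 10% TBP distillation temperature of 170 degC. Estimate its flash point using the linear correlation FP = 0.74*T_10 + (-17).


FP = 0.74 * 170 + (-17) = 108.8

108.8 degC


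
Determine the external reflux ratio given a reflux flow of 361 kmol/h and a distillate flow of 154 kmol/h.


Reflux ratio definition: R = L / D (liquid returned / distillate withdrawn)
L = 361 kmol/h, D = 154 kmol/h
R = 361 / 154 = 2.344

2.344


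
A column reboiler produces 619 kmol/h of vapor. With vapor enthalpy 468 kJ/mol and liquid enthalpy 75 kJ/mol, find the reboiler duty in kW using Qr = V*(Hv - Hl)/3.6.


Qr = 619 * (468 - 75) / 3.6 = 619 * 393 / 3.6 = 67570

67570 kW


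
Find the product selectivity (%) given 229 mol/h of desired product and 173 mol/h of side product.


Selectivity = desired / (desired + undesired) * 100
Total products = 229 + 173 = 402 mol/h
S = 229 / 402 * 100
= 0.5697 * 100
= 56.97 %

56.97 %


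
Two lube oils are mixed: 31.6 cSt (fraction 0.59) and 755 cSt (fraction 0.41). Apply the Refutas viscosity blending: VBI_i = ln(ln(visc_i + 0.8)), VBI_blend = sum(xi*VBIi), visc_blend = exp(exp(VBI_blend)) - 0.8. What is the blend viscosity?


Refutas method: VBN_i = 14.534*ln(ln(visc_i + 0.8)) + 10.975, blended linearly by mass fraction; since VBN is linear in VBI_i = ln(ln(visc_i + 0.8)) and the fractions sum to 1, blend VBI directly: visc = exp(exp(VBI_blend)) - 0.8
VBI_1 = ln(ln(31.6 + 0.8)) = 1.2465
VBI_2 = ln(ln(755 + 0.8)) = 1.89127
VBI_blend = 0.59 * 1.2465 + 0.41 * 1.89127 = 1.51086
visc_blend = exp(exp(1.51086)) - 0.8 = 92.02

92.02 cSt


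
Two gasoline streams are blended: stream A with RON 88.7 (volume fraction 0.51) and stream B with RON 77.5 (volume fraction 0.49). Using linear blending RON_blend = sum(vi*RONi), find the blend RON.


Linear blending: RON_blend = sum(vi * RONi)
Contribution 1: 0.51 * 88.7 = 45.237
Contribution 2: 0.49 * 77.5 = 37.975
RON_blend = 45.237 + 37.975 = 83.212

83.212


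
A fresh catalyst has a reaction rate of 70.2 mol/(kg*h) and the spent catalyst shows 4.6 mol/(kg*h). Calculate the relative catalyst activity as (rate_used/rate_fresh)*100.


Activity (%) = (rate_used / rate_fresh) * 100
rate_used = 4.6, rate_fresh = 70.2
= (4.6 / 70.2) * 100
= 0.06553 * 100 = 6.553

6.553 %


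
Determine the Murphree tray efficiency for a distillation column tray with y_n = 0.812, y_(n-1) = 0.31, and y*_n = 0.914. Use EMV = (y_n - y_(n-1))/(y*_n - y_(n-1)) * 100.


Murphree vapor efficiency: EMV = (y_n - y_(n-1)) / (y*_n - y_(n-1)) * 100
EMV = (0.812 - 0.31) / (0.914 - 0.31) * 100 = 0.502 / 0.604 * 100 = 83.11

83.11 %


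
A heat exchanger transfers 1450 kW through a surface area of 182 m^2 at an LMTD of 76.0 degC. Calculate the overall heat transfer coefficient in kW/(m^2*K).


From Q = U*A*LMTD, U = Q / (A * LMTD)
U = 1450 / (182 * 76.0) = 1450 / 13832 = 0.1048

0.1048 kW/(m^2*K)


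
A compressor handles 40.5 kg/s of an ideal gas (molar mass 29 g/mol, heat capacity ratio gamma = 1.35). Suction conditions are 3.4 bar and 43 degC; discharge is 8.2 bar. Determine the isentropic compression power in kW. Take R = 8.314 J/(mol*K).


Isentropic work: W = m*(gamma/(gamma-1))*(R*T1/MW)*((P2/P1)^((gamma-1)/gamma) - 1)
T1 = 43 + 273.15 = 316.15 K
Pressure ratio = 8.2 / 3.4 = 2.41176
Exponent = (1.35 - 1)/1.35 = 0.259259
(P2/P1)^exp - 1 = 2.41176^0.259259 - 1 = 0.256387
W = 40.5 * 1.35 / 0.35 * 8.314 * 316.15 / 29 * 0.256387 = 3630

3630 kW


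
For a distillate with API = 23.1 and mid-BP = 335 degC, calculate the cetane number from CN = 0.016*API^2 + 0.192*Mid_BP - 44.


CN = 0.016 * 23.1^2 + 0.192 * 335 - 44
CN = 8.53776 + 64.32 - 44 = 28.85776

28.85776


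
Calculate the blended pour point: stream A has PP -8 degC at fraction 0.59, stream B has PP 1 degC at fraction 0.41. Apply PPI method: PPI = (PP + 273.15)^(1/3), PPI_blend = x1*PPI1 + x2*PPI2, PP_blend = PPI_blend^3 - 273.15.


PPI_1 = (-8 + 273.15)^(1/3) = 6.42437
PPI_2 = (1 + 273.15)^(1/3) = 6.49625
PPI_blend = 0.59 * 6.42437 + 0.41 * 6.49625 = 6.453841
PP_blend = 6.453841^3 - 273.15 = 268.8158 - 273.15 = -4.33

-4.33 degC


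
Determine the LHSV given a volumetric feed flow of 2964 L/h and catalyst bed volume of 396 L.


LHSV = volumetric feed rate / catalyst volume
= 2964 L/h / 396 L
= 7.485 h^-1

7.485 h^-1


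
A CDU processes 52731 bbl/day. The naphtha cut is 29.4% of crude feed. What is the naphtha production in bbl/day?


Crude throughput = 52731 bbl/day
Fraction yield = 29.4%
yield = throughput * fraction / 100
yield = 52731 * 29.4 / 100 = 15502.914

15502.914 bbl/day


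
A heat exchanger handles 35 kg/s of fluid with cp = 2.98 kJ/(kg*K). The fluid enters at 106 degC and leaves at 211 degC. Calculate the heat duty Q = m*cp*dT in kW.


Q = m_dot * cp * delta_T
delta_T = 211 - 106 = 105 K
Q = 35 * 2.98 * 105
= 104.3 * 105
= 10951.5 kW

10951.5 kW


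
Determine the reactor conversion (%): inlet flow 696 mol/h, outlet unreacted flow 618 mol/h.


X = (F_in - F_out) / F_in * 100
Moles reacted = 696 - 618 = 78
X = 78 / 696 * 100
= 0.1121 * 100
= 11.21 %

11.21 %


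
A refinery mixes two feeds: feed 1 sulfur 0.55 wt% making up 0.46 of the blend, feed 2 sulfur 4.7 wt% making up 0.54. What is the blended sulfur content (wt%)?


Linear sulfur blending: S_blend = x1*S1 + x2*S2
Contribution 1: 0.46 * 0.55 = 0.253 wt%
Contribution 2: 0.54 * 4.7 = 2.538 wt%
S_blend = 0.253 + 2.538 = 2.791

2.791 wt%


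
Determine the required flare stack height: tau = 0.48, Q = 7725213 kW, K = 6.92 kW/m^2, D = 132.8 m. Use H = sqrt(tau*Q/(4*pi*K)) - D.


tau*Q/(4*pi*K) = 0.48 * 7725213 / (4 * pi * 6.92) = 42641.8
sqrt(42641.8) = 206.499
H = 206.499 - 132.8 = 73.70

73.70 m


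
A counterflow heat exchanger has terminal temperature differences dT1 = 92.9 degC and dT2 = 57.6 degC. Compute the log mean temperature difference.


LMTD = (dT1 - dT2) / ln(dT1/dT2)
= (92.9 - 57.6) / ln(92.9 / 57.6) = 35.3 / 0.478001 = 73.85

73.85 degC


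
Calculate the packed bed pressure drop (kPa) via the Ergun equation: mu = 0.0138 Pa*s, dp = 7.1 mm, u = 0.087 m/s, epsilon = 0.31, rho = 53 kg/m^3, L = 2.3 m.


dp = 7.1 mm = 0.0071 m
Viscous term = 150*0.0138*0.087*(1-0.31)^2 / (0.0071^2*0.31^3) = 57093.4
Inertial term = 1.75*53*0.087^2*(1-0.31) / (0.0071*0.31^3) = 2290.12
dP/L = 57093.4 + 2290.12 = 59383.5 Pa/m
dP = 59383.5 * 2.3 / 1000 = 136.6 kPa

136.6 kPa


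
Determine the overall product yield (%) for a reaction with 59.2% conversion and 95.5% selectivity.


Overall yield = conversion (%) * selectivity (%) / 100
Conversion = 59.2%, Selectivity = 95.5%
Y = 59.2 * 95.5 / 100
= 56.536 %

56.536 %


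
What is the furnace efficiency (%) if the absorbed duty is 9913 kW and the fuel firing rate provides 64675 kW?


Furnace efficiency = Q_absorbed / Q_fuel * 100
= 9913 / 64675 * 100 = 15.33

15.33 %


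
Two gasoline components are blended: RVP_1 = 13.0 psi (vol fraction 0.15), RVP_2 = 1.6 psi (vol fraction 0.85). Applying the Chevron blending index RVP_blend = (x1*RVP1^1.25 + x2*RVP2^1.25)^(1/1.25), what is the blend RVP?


Chevron index: RVP_blend = (sum xi*RVPi^1.25)^(1/1.25)
RVP^1.25 terms: 0.15 * 13.0^1.25 + 0.85 * 1.6^1.25 = 5.23228
RVP_blend = 5.23228^(1/1.25) = 3.758

3.758 psi


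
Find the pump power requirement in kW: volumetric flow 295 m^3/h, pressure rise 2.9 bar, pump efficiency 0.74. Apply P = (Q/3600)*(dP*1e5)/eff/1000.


Q = 295 / 3600 = 0.0819444 m^3/s
P = 0.0819444 * (2.9 * 1e5) / 0.74 / 1000 = 32.11

32.11 kW


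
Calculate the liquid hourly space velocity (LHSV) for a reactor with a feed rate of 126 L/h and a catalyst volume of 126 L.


LHSV = volumetric feed rate / catalyst volume
= 126 L/h / 126 L
= 1.000 h^-1

1.000 h^-1


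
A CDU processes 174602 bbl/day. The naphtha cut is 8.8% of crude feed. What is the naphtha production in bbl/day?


Crude throughput = 174602 bbl/day
Fraction yield = 8.8%
yield = throughput * fraction / 100
yield = 174602 * 8.8 / 100 = 15364.976

15364.976 bbl/day


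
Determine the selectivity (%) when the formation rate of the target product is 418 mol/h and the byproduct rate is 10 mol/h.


Selectivity = desired / (desired + undesired) * 100
Total products = 418 + 10 = 428 mol/h
S = 418 / 428 * 100
= 0.9766 * 100
= 97.66 %

97.66 %


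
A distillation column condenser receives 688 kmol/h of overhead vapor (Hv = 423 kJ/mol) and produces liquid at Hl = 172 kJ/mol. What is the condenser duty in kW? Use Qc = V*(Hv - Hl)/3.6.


Qc = 688 * (423 - 172) / 3.6 = 688 * 251 / 3.6 = 47970

47970 kW


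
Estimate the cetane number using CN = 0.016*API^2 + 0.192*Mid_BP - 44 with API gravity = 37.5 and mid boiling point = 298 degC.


CN = 0.016 * 37.5^2 + 0.192 * 298 - 44
CN = 22.5 + 57.216 - 44 = 35.716

35.716


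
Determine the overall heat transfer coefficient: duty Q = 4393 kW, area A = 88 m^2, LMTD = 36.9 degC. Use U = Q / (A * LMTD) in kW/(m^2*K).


From Q = U*A*LMTD, U = Q / (A * LMTD)
U = 4393 / (88 * 36.9) = 4393 / 3247.2 = 1.353

1.353 kW/(m^2*K)


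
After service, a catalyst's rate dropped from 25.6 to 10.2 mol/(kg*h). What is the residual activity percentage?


Activity (%) = (rate_used / rate_fresh) * 100
rate_used = 10.2, rate_fresh = 25.6
= (10.2 / 25.6) * 100
= 0.3984 * 100 = 39.84

39.84 %


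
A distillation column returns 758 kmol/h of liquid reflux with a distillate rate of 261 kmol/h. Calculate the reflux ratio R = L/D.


Reflux ratio definition: R = L / D (liquid returned / distillate withdrawn)
L = 758 kmol/h, D = 261 kmol/h
R = 758 / 261 = 2.904

2.904


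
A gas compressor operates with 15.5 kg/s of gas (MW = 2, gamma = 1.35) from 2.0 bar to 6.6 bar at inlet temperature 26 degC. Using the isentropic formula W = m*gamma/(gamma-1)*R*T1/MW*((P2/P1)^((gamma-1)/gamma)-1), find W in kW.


Isentropic work: W = m*(gamma/(gamma-1))*(R*T1/MW)*((P2/P1)^((gamma-1)/gamma) - 1)
T1 = 26 + 273.15 = 299.15 K
Pressure ratio = 6.6 / 2.0 = 3.3
Exponent = (1.35 - 1)/1.35 = 0.259259
(P2/P1)^exp - 1 = 3.3^0.259259 - 1 = 0.362791
W = 15.5 * 1.35 / 0.35 * 8.314 * 299.15 / 2 * 0.362791 = 26970

26970 kW


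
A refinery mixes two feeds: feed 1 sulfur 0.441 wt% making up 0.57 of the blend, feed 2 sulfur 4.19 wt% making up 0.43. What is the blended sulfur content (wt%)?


Linear sulfur blending: S_blend = x1*S1 + x2*S2
Contribution 1: 0.57 * 0.441 = 0.25137 wt%
Contribution 2: 0.43 * 4.19 = 1.8017 wt%
S_blend = 0.25137 + 1.8017 = 2.05307

2.05307 wt%


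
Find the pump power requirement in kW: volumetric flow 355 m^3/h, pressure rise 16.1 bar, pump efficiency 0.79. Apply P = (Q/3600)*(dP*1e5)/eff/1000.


Q = 355 / 3600 = 0.0986111 m^3/s
P = 0.0986111 * (16.1 * 1e5) / 0.79 / 1000 = 201.0

201.0 kW


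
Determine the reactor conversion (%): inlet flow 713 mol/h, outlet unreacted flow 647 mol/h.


X = (F_in - F_out) / F_in * 100
Moles reacted = 713 - 647 = 66
X = 66 / 713 * 100
= 0.09257 * 100
= 9.257 %

9.257 %


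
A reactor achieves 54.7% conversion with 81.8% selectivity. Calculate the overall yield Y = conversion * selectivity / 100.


Overall yield = conversion (%) * selectivity (%) / 100
Conversion = 54.7%, Selectivity = 81.8%
Y = 54.7 * 81.8 / 100
= 44.7446 %

44.7446 %


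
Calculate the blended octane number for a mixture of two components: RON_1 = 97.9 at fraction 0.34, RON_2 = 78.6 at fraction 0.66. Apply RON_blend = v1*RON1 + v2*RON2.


Linear blending: RON_blend = sum(vi * RONi)
Contribution 1: 0.34 * 97.9 = 33.286
Contribution 2: 0.66 * 78.6 = 51.876
RON_blend = 33.286 + 51.876 = 85.162

85.162


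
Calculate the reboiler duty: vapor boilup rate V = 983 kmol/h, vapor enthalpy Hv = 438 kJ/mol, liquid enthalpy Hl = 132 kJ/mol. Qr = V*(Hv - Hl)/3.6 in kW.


Qr = 983 * (438 - 132) / 3.6 = 983 * 306 / 3.6 = 83560

83560 kW


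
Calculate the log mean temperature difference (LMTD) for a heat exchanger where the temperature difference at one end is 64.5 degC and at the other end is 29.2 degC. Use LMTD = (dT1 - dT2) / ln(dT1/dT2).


LMTD = (dT1 - dT2) / ln(dT1/dT2)
= (64.5 - 29.2) / ln(64.5 / 29.2) = 35.3 / 0.792497 = 44.54

44.54 degC


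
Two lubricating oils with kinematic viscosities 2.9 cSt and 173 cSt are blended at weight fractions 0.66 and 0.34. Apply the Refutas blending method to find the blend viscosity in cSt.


Refutas method: VBN_i = 14.534*ln(ln(visc_i + 0.8)) + 10.975, blended linearly by mass fraction; since VBN is linear in VBI_i = ln(ln(visc_i + 0.8)) and the fractions sum to 1, blend VBI directly: visc = exp(exp(VBI_blend)) - 0.8
VBI_1 = ln(ln(2.9 + 0.8)) = 0.268754
VBI_2 = ln(ln(173 + 0.8)) = 1.64053
VBI_blend = 0.66 * 0.268754 + 0.34 * 1.64053 = 0.735158
visc_blend = exp(exp(0.735158)) - 0.8 = 7.251

7.251 cSt


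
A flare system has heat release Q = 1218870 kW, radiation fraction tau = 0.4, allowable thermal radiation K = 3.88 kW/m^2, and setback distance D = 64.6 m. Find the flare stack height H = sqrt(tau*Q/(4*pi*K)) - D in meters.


tau*Q/(4*pi*K) = 0.4 * 1218870 / (4 * pi * 3.88) = 9999.44
sqrt(9999.44) = 99.9972
H = 99.9972 - 64.6 = 35.40

35.40 m


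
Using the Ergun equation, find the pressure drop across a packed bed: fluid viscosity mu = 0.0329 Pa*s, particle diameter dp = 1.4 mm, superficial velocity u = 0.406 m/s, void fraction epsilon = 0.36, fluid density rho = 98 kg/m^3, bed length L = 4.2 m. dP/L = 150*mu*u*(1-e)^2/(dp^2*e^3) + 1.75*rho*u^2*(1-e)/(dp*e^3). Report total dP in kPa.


dp = 1.4 mm = 0.0014 m
Viscous term = 150*0.0329*0.406*(1-0.36)^2 / (0.0014^2*0.36^3) = 8974490
Inertial term = 1.75*98*0.406^2*(1-0.36) / (0.0014*0.36^3) = 276988
dP/L = 8974490 + 276988 = 9251480 Pa/m
dP = 9251480 * 4.2 / 1000 = 38860 kPa

38860 kPa


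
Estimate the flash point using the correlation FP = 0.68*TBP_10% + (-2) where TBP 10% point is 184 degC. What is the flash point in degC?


FP = 0.68 * 184 + (-2) = 123.12

123.12 degC


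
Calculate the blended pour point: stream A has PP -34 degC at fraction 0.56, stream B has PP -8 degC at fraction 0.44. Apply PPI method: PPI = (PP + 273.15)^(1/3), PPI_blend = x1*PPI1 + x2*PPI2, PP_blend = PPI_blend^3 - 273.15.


PPI_1 = (-34 + 273.15)^(1/3) = 6.20712
PPI_2 = (-8 + 273.15)^(1/3) = 6.42437
PPI_blend = 0.56 * 6.20712 + 0.44 * 6.42437 = 6.30271
PP_blend = 6.30271^3 - 273.15 = 250.3698 - 273.15 = -22.78

-22.78 degC


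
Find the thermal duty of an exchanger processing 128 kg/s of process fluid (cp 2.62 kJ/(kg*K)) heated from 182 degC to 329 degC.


Q = m_dot * cp * delta_T
delta_T = 329 - 182 = 147 K
Q = 128 * 2.62 * 147
= 335.36 * 147
= 49297.92 kW

49297.92 kW


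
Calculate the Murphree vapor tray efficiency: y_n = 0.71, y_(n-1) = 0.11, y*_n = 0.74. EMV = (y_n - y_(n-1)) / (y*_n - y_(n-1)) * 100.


Murphree vapor efficiency: EMV = (y_n - y_(n-1)) / (y*_n - y_(n-1)) * 100
EMV = (0.71 - 0.11) / (0.74 - 0.11) * 100 = 0.6 / 0.63 * 100 = 95.24

95.24 %


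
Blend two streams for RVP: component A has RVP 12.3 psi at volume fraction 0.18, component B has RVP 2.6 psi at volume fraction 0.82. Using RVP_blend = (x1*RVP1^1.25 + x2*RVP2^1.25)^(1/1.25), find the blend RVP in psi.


Chevron index: RVP_blend = (sum xi*RVPi^1.25)^(1/1.25)
RVP^1.25 terms: 0.18 * 12.3^1.25 + 0.82 * 2.6^1.25 = 6.8535
RVP_blend = 6.8535^(1/1.25) = 4.664

4.664 psi


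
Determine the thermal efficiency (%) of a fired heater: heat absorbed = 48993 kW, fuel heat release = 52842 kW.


Furnace efficiency = Q_absorbed / Q_fuel * 100
= 48993 / 52842 * 100 = 92.72

92.72 %


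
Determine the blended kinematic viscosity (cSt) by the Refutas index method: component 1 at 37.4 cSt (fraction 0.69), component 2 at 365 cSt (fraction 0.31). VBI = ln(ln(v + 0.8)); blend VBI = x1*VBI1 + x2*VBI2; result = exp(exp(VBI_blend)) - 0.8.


Refutas method: VBN_i = 14.534*ln(ln(visc_i + 0.8)) + 10.975, blended linearly by mass fraction; since VBN is linear in VBI_i = ln(ln(visc_i + 0.8)) and the fractions sum to 1, blend VBI directly: visc = exp(exp(VBI_blend)) - 0.8
VBI_1 = ln(ln(37.4 + 0.8)) = 1.29276
VBI_2 = ln(ln(365 + 0.8)) = 1.77531
VBI_blend = 0.69 * 1.29276 + 0.31 * 1.77531 = 1.44235
visc_blend = exp(exp(1.44235)) - 0.8 = 67.96

67.96 cSt


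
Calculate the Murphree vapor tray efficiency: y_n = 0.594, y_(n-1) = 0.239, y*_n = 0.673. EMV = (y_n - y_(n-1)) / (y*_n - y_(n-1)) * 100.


Murphree vapor efficiency: EMV = (y_n - y_(n-1)) / (y*_n - y_(n-1)) * 100
EMV = (0.594 - 0.239) / (0.673 - 0.239) * 100 = 0.355 / 0.434 * 100 = 81.80

81.80 %


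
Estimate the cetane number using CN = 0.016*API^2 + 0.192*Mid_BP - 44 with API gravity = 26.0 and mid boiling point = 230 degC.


CN = 0.016 * 26.0^2 + 0.192 * 230 - 44
CN = 10.816 + 44.16 - 44 = 10.976

10.976


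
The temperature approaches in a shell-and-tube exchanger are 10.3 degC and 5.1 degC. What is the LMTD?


LMTD = (dT1 - dT2) / ln(dT1/dT2)
= (10.3 - 5.1) / ln(10.3 / 5.1) = 5.2 / 0.702903 = 7.398

7.398 degC


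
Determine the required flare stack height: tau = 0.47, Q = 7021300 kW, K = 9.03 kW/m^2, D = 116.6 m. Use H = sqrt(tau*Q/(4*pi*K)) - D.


tau*Q/(4*pi*K) = 0.47 * 7021300 / (4 * pi * 9.03) = 29081.6
sqrt(29081.6) = 170.533
H = 170.533 - 116.6 = 53.93

53.93 m


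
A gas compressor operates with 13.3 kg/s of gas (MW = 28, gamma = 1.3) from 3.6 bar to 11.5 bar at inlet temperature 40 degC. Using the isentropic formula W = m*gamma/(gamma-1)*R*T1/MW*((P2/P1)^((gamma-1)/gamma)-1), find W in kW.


Isentropic work: W = m*(gamma/(gamma-1))*(R*T1/MW)*((P2/P1)^((gamma-1)/gamma) - 1)
T1 = 40 + 273.15 = 313.15 K
Pressure ratio = 11.5 / 3.6 = 3.19444
Exponent = (1.3 - 1)/1.3 = 0.230769
(P2/P1)^exp - 1 = 3.19444^0.230769 - 1 = 0.30737
W = 13.3 * 1.3 / 0.3 * 8.314 * 313.15 / 28 * 0.30737 = 1647

1647 kW


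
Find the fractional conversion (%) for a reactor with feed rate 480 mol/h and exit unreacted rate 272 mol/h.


X = (F_in - F_out) / F_in * 100
Moles reacted = 480 - 272 = 208
X = 208 / 480 * 100
= 0.4333 * 100
= 43.33 %

43.33 %


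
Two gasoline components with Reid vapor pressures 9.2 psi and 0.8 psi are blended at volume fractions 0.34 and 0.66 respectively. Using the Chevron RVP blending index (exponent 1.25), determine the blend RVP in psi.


Chevron index: RVP_blend = (sum xi*RVPi^1.25)^(1/1.25)
RVP^1.25 terms: 0.34 * 9.2^1.25 + 0.66 * 0.8^1.25 = 5.94706
RVP_blend = 5.94706^(1/1.25) = 4.163

4.163 psi


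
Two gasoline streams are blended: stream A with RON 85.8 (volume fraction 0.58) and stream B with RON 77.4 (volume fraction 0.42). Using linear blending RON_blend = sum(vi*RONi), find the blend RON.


Linear blending: RON_blend = sum(vi * RONi)
Contribution 1: 0.58 * 85.8 = 49.764
Contribution 2: 0.42 * 77.4 = 32.508
RON_blend = 49.764 + 32.508 = 82.272

82.272


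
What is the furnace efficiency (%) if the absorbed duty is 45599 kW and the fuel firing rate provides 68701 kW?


Furnace efficiency = Q_absorbed / Q_fuel * 100
= 45599 / 68701 * 100 = 66.37

66.37 %


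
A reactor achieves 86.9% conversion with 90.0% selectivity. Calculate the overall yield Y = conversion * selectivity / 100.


Overall yield = conversion (%) * selectivity (%) / 100
Conversion = 86.9%, Selectivity = 90.0%
Y = 86.9 * 90.0 / 100
= 78.21 %

78.21 %
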